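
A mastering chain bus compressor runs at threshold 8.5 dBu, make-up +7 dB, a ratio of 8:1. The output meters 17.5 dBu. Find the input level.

Remove make-up: 17.5 − 7 = 10.5 dBu.
The compressed level sits 10.5 − 8.5 = 2 dB over threshold.
Input overshoot = R × output overshoot = 16 dB → input = 8.5 + 16 = 24.5 dBu.

24.5 dBu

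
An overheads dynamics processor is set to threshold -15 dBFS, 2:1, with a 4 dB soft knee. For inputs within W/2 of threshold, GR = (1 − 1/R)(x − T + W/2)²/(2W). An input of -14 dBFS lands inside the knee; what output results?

-14.5625 dBFS

x − T + W/2 = -14 − (-15) + 2 = 3.
GR = (1 − 1/2) × 3² / 8 = 0.5 × 9 / 8 = 0.5625 dB.
Output = -14 − 0.5625 = -14.5625 dBFS.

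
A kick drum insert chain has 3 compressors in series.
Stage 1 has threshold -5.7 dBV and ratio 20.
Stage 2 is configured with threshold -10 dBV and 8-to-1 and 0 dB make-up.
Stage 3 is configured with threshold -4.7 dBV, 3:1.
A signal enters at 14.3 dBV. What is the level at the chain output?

-9.3375 dBV

Stage 1: 20 dB above -5.7 dBV, reduced 20:1 to 1 dB above → -4.7 dBV.
Stage 2: -4.7 dBV is 5.3 dB over -10 dBV; at 8:1 that becomes 0.6625 dB over, giving -9.3375 dBV.
Stage 3: -9.3375 dBV ≤ -4.7 dBV, so stage 3 doesn't engage; output -9.3375 dBV.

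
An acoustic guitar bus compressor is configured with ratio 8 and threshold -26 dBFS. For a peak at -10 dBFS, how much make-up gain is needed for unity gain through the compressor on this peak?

14 dB

The peak compresses to -26 + 16/8 = -24 dBFS.
To reach -10 dBFS requires -10 − (-24) = 14 dB of make-up.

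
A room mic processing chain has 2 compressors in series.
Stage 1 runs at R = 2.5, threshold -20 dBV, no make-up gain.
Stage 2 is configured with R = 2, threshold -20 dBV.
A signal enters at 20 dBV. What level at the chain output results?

Stage 1: 20 dBV is 40 dB over -20 dBV; at 2.5:1 that becomes 16 dB over, giving -4 dBV.
Stage 2: overshoot 16 dB → 16/2 = 8 dB → -12 dBV.

-12 dBV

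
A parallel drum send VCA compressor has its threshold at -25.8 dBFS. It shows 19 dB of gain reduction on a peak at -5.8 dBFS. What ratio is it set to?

20:1

Input overshoot = -5.8 − (-25.8) = 20 dB.
Output overshoot = 20 − 19 = 1 dB.
Ratio = input overshoot / output overshoot = 20 / 1 = 20.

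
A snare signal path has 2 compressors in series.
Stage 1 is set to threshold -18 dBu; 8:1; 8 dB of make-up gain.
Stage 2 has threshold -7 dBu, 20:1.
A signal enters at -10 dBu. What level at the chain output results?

Stage 1: overshoot 8 dB → 8/8 = 1 dB → -17 dBu; +8 dB make-up → -9 dBu.
Stage 2: below threshold (-9 ≤ -7); passes unchanged; output -9 dBu.

-9 dBu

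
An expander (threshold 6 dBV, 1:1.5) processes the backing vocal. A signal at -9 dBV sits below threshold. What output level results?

Below threshold, a 1:1.5 expander applies gain = (1.5−1)×(T − x) of attenuation.
(1.5−1) × 15 = 7.5 dB, so output = -9 − 7.5 = -16.5 dBV.

-16.5 dBV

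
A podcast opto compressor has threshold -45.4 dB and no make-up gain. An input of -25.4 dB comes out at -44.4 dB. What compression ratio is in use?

Input overshoot = -25.4 − (-45.4) = 20 dB; output overshoot = -44.4 − (-45.4) = 1 dB.
Ratio = 20 / 1 = 20.

20:1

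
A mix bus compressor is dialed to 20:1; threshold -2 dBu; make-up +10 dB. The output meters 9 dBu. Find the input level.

18 dBu

Remove make-up: 9 − 10 = -1 dBu.
That's 1 dB above the -2 dBu threshold.
Undo the ratio: input overshoot = 1 × 20 = 20 dB, giving input = 18 dBu.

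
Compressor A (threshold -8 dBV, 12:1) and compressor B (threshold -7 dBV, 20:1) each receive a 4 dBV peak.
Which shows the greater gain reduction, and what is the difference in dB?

A: overshoot 12 dB → output overshoot 1 dB → GR 11 dB.
B: overshoot 11 dB → output overshoot 0.55 dB → GR 10.45 dB.
Difference: 0.55 dB in favour of A.

A, by 0.55 dB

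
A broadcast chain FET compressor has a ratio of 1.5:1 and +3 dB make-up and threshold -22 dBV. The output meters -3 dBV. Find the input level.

2 dBV

Before make-up, the level was -3 − 3 = -6 dBV.
That's 16 dB above the -22 dBV threshold.
Before 1.5:1 compression the overshoot was 16 × 1.5 = 24 dB, so input = -22 + 24 = 2 dBV.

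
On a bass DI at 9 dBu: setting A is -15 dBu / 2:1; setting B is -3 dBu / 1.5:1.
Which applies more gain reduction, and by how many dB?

A: overshoot 24 dB → output overshoot 12 dB → GR 12 dB.
B: overshoot 12 dB → output overshoot 8 dB → GR 4 dB.
Difference: 8 dB in favour of A.

A, by 8 dB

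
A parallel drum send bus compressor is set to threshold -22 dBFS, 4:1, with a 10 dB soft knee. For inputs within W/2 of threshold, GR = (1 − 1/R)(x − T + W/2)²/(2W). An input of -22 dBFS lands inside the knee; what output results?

-22.9375 dBFS

x − T + W/2 = -22 − (-22) + 5 = 5.
GR = (1 − 1/4) × 5² / 20 = 0.75 × 25 / 20 = 0.9375 dB.
Output = -22 − 0.9375 = -22.9375 dBFS.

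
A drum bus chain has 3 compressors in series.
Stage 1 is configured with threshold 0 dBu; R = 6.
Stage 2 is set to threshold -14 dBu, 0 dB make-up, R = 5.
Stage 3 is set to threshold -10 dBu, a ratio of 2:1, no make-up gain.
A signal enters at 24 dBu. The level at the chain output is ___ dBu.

Stage 1: overshoot 24 dB → 24/6 = 4 dB → 4 dBu.
Stage 2: 18 dB above -14 dBu, reduced 5:1 to 3.6 dB above → -10.4 dBu.
Stage 3: -10.4 dBu is at or below the -10 dBu threshold — no compression; output -10.4 dBu.

-10.4 dBu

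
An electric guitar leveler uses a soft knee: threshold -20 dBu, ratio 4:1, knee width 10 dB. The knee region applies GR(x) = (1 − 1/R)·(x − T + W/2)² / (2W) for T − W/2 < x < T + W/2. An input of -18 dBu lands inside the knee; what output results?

x − T + W/2 = -18 − (-20) + 5 = 7.
GR = (1 − 1/4) × 7² / 20 = 0.75 × 49 / 20 = 1.8375 dB.
Output = -18 − 1.8375 = -19.8375 dBu.

-19.8375 dBu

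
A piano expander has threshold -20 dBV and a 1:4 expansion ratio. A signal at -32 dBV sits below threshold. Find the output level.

-68 dBV

The input is 12 dB below the -20 dBV threshold.
A 1:4 expander multiplies undershoot by 4: 12 × 4 = 48 dB below threshold.
Output = -20 − 48 = -68 dBV.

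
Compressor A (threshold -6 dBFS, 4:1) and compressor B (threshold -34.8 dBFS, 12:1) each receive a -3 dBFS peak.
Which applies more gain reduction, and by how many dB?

B, by 26.9 dB

A: GR = 3 − 3/4 = 2.25 dB.
B: GR = 31.8 − 31.8/12 = 29.15 dB.
B applies 26.9 dB more gain reduction.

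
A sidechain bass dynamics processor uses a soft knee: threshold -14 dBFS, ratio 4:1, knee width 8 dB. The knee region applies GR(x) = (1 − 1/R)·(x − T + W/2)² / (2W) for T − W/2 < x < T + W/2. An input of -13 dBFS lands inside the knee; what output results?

-14.171875 dBFS

x − T + W/2 = -13 − (-14) + 4 = 5.
GR = (1 − 1/4) × 5² / 16 = 0.75 × 25 / 16 = 1.171875 dB.
Output = -13 − 1.171875 = -14.171875 dBFS.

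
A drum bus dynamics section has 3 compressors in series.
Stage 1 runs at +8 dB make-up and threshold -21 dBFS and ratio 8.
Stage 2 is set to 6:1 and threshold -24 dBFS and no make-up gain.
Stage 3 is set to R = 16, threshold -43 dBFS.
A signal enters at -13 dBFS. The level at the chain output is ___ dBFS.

Stage 1: overshoot 8 dB → 8/8 = 1 dB → -20 dBFS; +8 dB make-up → -12 dBFS.
Stage 2: 12 dB above -24 dBFS, reduced 6:1 to 2 dB above → -22 dBFS.
Stage 3: overshoot 21 dB → 21/16 = 1.3125 dB → -41.6875 dBFS.

-41.6875 dBFS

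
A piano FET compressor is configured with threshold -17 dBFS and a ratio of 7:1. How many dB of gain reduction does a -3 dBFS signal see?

12 dB

Overshoot = -3 − (-17) = 14 dB.
At 7:1, output sits 14/7 = 2 dB above threshold.
So the signal is attenuated by 14 − 2 = 12 dB.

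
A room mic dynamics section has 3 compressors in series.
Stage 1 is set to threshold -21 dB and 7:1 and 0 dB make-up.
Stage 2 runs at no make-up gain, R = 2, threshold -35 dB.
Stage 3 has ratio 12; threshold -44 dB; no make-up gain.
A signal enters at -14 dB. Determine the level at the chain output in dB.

-42.625 dB

Stage 1: 7 dB above -21 dB, reduced 7:1 to 1 dB above → -20 dB.
Stage 2: overshoot 15 dB → 15/2 = 7.5 dB → -27.5 dB.
Stage 3: overshoot 16.5 dB → 16.5/12 = 1.375 dB → -42.625 dB.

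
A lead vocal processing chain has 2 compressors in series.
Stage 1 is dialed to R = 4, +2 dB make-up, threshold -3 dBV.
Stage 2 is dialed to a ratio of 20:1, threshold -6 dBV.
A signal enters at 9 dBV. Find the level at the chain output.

Stage 1: overshoot 12 dB → 12/4 = 3 dB → 0 dBV; +2 dB make-up → 2 dBV.
Stage 2: 2 dBV is 8 dB over -6 dBV; at 20:1 that becomes 0.4 dB over, giving -5.6 dBV.

-5.6 dBV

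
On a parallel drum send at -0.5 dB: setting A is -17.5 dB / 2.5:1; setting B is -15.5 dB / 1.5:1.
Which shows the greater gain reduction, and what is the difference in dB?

A: 17 dB over, compressed to 6.8 dB over, so 10.2 dB of GR.
B: 15 dB over, compressed to 10 dB over, so 5 dB of GR.
A applies 5.2 dB more gain reduction.

A, by 5.2 dB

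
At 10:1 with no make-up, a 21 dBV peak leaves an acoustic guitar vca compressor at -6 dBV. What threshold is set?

Input is 30 dB above T (since output overshoot × R = input overshoot: (-6 − T)·10 = 21 − T gives T = -9 dBV).
Check: -9 + (21 − (-9))/10 = -9 + 3 = -6 dBV. ✓

-9 dBV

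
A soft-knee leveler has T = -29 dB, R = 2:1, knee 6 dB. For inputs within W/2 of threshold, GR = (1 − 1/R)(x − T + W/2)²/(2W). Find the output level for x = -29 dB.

-29.375 dB

x − T + W/2 = -29 − (-29) + 3 = 3.
GR = (1 − 1/2) × 3² / 12 = 0.5 × 9 / 12 = 0.375 dB.
Output = -29 − 0.375 = -29.375 dB.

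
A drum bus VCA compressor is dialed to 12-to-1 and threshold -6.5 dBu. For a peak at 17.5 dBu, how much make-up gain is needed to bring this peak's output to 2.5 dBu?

The peak compresses to -6.5 + 24/12 = -4.5 dBu.
To reach 2.5 dBu requires 2.5 − (-4.5) = 7 dB of make-up.

7 dB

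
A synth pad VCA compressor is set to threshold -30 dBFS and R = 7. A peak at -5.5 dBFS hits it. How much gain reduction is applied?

-5.5 dBFS exceeds the threshold by 24.5 dB.
At 7:1, output sits 24.5/7 = 3.5 dB above threshold.
Gain reduction = 24.5 − 3.5 = 21 dB.

21 dB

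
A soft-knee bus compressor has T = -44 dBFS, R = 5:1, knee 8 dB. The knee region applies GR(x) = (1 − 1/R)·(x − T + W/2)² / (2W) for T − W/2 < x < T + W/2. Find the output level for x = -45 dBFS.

-45.45 dBFS

x − T + W/2 = -45 − (-44) + 4 = 3.
GR = (1 − 1/5) × 3² / 16 = 0.8 × 9 / 16 = 0.45 dB.
Output = -45 − 0.45 = -45.45 dBFS.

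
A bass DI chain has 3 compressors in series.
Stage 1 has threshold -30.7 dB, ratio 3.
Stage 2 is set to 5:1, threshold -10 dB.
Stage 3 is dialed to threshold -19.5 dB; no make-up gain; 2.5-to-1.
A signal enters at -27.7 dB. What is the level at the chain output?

Stage 1: 3 dB above -30.7 dB, reduced 3:1 to 1 dB above → -29.7 dB.
Stage 2: below threshold (-29.7 ≤ -10); passes unchanged; output -29.7 dB.
Stage 3: -29.7 dB ≤ -19.5 dB, so stage 3 doesn't engage; output -29.7 dB.

-29.7 dB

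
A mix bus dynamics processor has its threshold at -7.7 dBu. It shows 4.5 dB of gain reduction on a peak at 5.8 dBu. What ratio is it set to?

Input overshoot = 5.8 − (-7.7) = 13.5 dB.
Output overshoot = 13.5 − 4.5 = 9 dB.
Ratio = input overshoot / output overshoot = 13.5 / 9 = 1.5.

1.5:1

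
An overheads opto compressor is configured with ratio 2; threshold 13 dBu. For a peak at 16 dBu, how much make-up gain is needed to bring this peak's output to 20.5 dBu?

6 dB

Without make-up, output = threshold + overshoot/2 = 13 + 1.5 = 14.5 dBu.
Gap to target: 6 dB.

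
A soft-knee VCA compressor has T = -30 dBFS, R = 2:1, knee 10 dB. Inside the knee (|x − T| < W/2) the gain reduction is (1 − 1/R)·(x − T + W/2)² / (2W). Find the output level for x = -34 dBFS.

x − T + W/2 = -34 − (-30) + 5 = 1.
GR = (1 − 1/2) × 1² / 20 = 0.5 × 1 / 20 = 0.025 dB.
Output = -34 − 0.025 = -34.025 dBFS.

-34.025 dBFS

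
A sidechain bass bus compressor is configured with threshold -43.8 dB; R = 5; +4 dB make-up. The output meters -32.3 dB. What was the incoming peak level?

Stripping the +4 dB make-up gives -36.3 dB at the gain stage.
That's 7.5 dB above the -43.8 dB threshold.
Undo the ratio: input overshoot = 7.5 × 5 = 37.5 dB, giving input = -6.3 dB.

-6.3 dB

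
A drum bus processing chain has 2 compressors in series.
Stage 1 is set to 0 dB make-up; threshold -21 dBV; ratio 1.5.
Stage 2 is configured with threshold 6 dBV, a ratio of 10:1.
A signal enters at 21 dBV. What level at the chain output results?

Stage 1: 21 dBV is 42 dB over -21 dBV; at 1.5:1 that becomes 28 dB over, giving 7 dBV.
Stage 2: 1 dB above 6 dBV, reduced 10:1 to 0.1 dB above → 6.1 dBV.

6.1 dBV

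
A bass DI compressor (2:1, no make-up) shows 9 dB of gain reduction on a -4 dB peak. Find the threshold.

Let T be the threshold. Output overshoot = (input overshoot)/R, so -13 − T = (-4 − T)/2.
2·(-13 − T) = -4 − T → 1·T = -26 − (-4) = -22.
T = -22/1 = -22 dB.

-22 dB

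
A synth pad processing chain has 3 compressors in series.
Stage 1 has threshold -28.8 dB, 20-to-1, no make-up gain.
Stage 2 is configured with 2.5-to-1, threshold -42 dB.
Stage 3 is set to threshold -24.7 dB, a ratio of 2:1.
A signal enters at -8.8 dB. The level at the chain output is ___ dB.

Stage 1: overshoot 20 dB → 20/20 = 1 dB → -27.8 dB.
Stage 2: 14.2 dB above -42 dB, reduced 2.5:1 to 5.68 dB above → -36.32 dB.
Stage 3: -36.32 dB is at or below the -24.7 dB threshold — no compression; output -36.32 dB.

-36.32 dB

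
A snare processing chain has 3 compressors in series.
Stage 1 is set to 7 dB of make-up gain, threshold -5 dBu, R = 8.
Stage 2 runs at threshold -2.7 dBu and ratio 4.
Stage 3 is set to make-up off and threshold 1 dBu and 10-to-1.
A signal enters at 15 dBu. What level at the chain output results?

Stage 1: overshoot 20 dB → 20/8 = 2.5 dB → -2.5 dBu; +7 dB make-up → 4.5 dBu.
Stage 2: overshoot 7.2 dB → 7.2/4 = 1.8 dB → -0.9 dBu.
Stage 3: -0.9 dBu is at or below the 1 dBu threshold — no compression; output -0.9 dBu.

-0.9 dBu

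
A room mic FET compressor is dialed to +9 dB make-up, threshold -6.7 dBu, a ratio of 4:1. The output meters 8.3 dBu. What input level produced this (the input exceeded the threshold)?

17.3 dBu

Before make-up, the level was 8.3 − 9 = -0.7 dBu.
That's 6 dB above the -6.7 dBu threshold.
Before 4:1 compression the overshoot was 6 × 4 = 24 dB, so input = -6.7 + 24 = 17.3 dBu.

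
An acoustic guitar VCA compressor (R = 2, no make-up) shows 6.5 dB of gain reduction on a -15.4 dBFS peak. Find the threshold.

-28.4 dBFS

Gain reduction = -15.4 − (-21.9) = 6.5 dB; output overshoot = GR / (R − 1) = 6.5 / 1 = 6.5 dB.
Threshold = output − output overshoot = -21.9 − 6.5 = -28.4 dBFS.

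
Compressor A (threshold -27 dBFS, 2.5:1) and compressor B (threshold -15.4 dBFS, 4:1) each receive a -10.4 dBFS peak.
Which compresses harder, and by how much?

A: GR = 16.6 − 16.6/2.5 = 9.96 dB.
B: GR = 5 − 5/4 = 3.75 dB.
A applies 6.21 dB more gain reduction.

A, by 6.21 dB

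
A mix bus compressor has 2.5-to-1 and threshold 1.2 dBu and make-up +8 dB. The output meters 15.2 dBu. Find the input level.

Stripping the +8 dB make-up gives 7.2 dBu at the gain stage.
Post-compression overshoot = 7.2 − 1.2 = 6 dB.
Undo the ratio: input overshoot = 6 × 2.5 = 15 dB, giving input = 16.2 dBu.

16.2 dBu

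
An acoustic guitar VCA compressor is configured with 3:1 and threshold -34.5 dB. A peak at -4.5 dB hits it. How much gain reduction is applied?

20 dB

Overshoot = -4.5 − (-34.5) = 30 dB.
A 3:1 ratio leaves 10 dB of that excess.
So the signal is attenuated by 30 − 10 = 20 dB.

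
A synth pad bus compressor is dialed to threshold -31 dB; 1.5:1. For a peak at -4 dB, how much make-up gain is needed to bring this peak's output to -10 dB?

3 dB

Without make-up, output = threshold + overshoot/1.5 = -31 + 18 = -13 dB.
Gap to target: 3 dB.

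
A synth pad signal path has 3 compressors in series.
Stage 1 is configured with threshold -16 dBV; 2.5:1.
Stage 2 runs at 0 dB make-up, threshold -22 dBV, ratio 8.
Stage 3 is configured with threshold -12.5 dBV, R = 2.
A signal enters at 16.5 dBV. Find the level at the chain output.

-19.625 dBV

Stage 1: overshoot 32.5 dB → 32.5/2.5 = 13 dB → -3 dBV.
Stage 2: -3 dBV is 19 dB over -22 dBV; at 8:1 that becomes 2.375 dB over, giving -19.625 dBV.
Stage 3: -19.625 dBV is at or below the -12.5 dBV threshold — no compression; output -19.625 dBV.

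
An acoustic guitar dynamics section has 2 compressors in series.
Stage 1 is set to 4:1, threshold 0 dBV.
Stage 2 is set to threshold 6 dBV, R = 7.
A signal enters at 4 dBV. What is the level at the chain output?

1 dBV

Stage 1: 4 dBV is 4 dB over 0 dBV; at 4:1 that becomes 1 dB over, giving 1 dBV.
Stage 2: below threshold (1 ≤ 6); passes unchanged; output 1 dBV.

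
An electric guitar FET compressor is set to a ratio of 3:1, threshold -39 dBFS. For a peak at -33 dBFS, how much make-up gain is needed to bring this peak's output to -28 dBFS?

9 dB

The peak compresses to -39 + 6/3 = -37 dBFS.
To reach -28 dBFS requires -28 − (-37) = 9 dB of make-up.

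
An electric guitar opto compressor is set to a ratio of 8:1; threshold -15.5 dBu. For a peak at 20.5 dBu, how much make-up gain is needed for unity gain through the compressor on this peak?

Without make-up, output = threshold + overshoot/8 = -15.5 + 4.5 = -11 dBu.
Gap to target: 31.5 dB.

31.5 dB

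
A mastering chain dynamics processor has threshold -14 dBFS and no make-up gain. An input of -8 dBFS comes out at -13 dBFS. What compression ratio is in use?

6:1

Input overshoot = -8 − (-14) = 6 dB; output overshoot = -13 − (-14) = 1 dB.
Ratio = 6 / 1 = 6.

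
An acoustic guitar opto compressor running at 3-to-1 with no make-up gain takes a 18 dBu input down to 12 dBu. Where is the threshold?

9 dBu

Let T be the threshold. Output overshoot = (input overshoot)/R, so 12 − T = (18 − T)/3.
3·(12 − T) = 18 − T → 2·T = 36 − 18 = 18.
T = 18/2 = 9 dBu.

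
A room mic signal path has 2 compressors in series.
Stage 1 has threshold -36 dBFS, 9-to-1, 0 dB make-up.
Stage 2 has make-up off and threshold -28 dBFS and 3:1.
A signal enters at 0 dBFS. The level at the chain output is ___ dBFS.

Stage 1: 0 dBFS is 36 dB over -36 dBFS; at 9:1 that becomes 4 dB over, giving -32 dBFS.
Stage 2: below threshold (-32 ≤ -28); passes unchanged; output -32 dBFS.

-32 dBFS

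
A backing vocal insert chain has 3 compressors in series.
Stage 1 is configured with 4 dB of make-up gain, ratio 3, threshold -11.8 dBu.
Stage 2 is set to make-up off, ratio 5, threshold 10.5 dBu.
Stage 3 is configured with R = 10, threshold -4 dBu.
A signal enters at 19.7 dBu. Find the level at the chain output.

-3.33 dBu

Stage 1: overshoot 31.5 dB → 31.5/3 = 10.5 dB → -1.3 dBu; +4 dB make-up → 2.7 dBu.
Stage 2: 2.7 dBu is at or below the 10.5 dBu threshold — no compression; output 2.7 dBu.
Stage 3: 6.7 dB above -4 dBu, reduced 10:1 to 0.67 dB above → -3.33 dBu.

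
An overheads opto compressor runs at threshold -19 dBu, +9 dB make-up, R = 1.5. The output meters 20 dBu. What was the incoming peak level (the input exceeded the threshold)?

26 dBu

Remove make-up: 20 − 9 = 11 dBu.
That's 30 dB above the -19 dBu threshold.
Undo the ratio: input overshoot = 30 × 1.5 = 45 dB, giving input = 26 dBu.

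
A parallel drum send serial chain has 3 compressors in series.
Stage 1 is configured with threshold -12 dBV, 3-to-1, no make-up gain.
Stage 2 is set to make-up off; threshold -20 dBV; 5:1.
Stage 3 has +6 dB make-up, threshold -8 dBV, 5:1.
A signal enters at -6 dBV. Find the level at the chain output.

-12 dBV

Stage 1: overshoot 6 dB → 6/3 = 2 dB → -10 dBV.
Stage 2: -10 dBV is 10 dB over -20 dBV; at 5:1 that becomes 2 dB over, giving -18 dBV.
Stage 3: -18 dBV is at or below the -8 dBV threshold — no compression; make-up brings it to -12 dBV.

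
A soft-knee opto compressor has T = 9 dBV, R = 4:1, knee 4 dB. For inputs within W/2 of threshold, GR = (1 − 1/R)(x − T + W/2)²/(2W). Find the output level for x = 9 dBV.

8.625 dBV

x − T + W/2 = 9 − 9 + 2 = 2.
GR = (1 − 1/4) × 2² / 8 = 0.75 × 4 / 8 = 0.375 dB.
Output = 9 − 0.375 = 8.625 dBV.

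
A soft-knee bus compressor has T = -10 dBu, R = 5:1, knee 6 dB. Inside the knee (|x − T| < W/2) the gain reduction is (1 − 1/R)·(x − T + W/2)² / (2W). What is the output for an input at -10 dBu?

-10.6 dBu

x − T + W/2 = -10 − (-10) + 3 = 3.
GR = (1 − 1/5) × 3² / 12 = 0.8 × 9 / 12 = 0.6 dB.
Output = -10 − 0.6 = -10.6 dBu.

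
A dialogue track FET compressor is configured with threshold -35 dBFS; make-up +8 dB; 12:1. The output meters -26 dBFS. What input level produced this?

Remove make-up: -26 − 8 = -34 dBFS.
That's 1 dB above the -35 dBFS threshold.
Undo the ratio: input overshoot = 1 × 12 = 12 dB, giving input = -23 dBFS.

-23 dBFS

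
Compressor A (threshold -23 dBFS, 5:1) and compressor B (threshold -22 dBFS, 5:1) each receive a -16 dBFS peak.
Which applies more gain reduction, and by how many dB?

A, by 0.8 dB

A: GR = 7 − 7/5 = 5.6 dB.
B: GR = 6 − 6/5 = 4.8 dB.
A reduces 0.8 dB more.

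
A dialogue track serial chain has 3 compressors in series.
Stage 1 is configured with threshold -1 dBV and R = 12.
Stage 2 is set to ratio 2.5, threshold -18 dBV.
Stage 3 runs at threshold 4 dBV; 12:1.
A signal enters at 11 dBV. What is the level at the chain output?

-10.8 dBV

Stage 1: 11 dBV is 12 dB over -1 dBV; at 12:1 that becomes 1 dB over, giving 0 dBV.
Stage 2: 18 dB above -18 dBV, reduced 2.5:1 to 7.2 dB above → -10.8 dBV.
Stage 3: below threshold (-10.8 ≤ 4); passes unchanged; output -10.8 dBV.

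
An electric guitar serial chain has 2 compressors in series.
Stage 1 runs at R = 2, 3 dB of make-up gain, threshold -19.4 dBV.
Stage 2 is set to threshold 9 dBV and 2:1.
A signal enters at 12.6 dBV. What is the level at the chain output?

Stage 1: 12.6 dBV is 32 dB over -19.4 dBV; at 2:1 that becomes 16 dB over, giving -3.4 dBV; +3 dB make-up → -0.4 dBV.
Stage 2: below threshold (-0.4 ≤ 9); passes unchanged; output -0.4 dBV.

-0.4 dBV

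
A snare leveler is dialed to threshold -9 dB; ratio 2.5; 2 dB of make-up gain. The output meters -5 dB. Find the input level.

-4 dB

Remove make-up: -5 − 2 = -7 dB.
That's 2 dB above the -9 dB threshold.
Before 2.5:1 compression the overshoot was 2 × 2.5 = 5 dB, so input = -9 + 5 = -4 dB.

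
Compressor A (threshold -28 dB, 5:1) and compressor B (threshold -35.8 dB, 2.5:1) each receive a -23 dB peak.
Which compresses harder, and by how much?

B, by 3.68 dB

A: GR = 5 − 5/5 = 4 dB.
B: GR = 12.8 − 12.8/2.5 = 7.68 dB.
B reduces 3.68 dB more.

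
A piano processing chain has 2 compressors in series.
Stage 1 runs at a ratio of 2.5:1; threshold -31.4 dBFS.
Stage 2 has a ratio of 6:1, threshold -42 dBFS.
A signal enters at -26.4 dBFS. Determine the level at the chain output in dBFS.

-39.9 dBFS

Stage 1: -26.4 dBFS is 5 dB over -31.4 dBFS; at 2.5:1 that becomes 2 dB over, giving -29.4 dBFS.
Stage 2: 12.6 dB above -42 dBFS, reduced 6:1 to 2.1 dB above → -39.9 dBFS.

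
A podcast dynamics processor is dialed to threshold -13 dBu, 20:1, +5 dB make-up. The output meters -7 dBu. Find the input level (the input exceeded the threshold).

7 dBu

Stripping the +5 dB make-up gives -12 dBu at the gain stage.
That's 1 dB above the -13 dBu threshold.
Input overshoot = R × output overshoot = 20 dB → input = -13 + 20 = 7 dBu.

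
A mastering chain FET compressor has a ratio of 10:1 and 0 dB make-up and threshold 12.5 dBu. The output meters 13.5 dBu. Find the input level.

The compressed level sits 13.5 − 12.5 = 1 dB over threshold.
Before 10:1 compression the overshoot was 1 × 10 = 10 dB, so input = 12.5 + 10 = 22.5 dBu.

22.5 dBu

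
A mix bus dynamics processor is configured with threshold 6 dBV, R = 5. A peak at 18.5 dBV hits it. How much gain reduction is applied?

10 dB

Overshoot = 18.5 − 6 = 12.5 dB.
A 5:1 ratio leaves 2.5 dB of that excess.
Gain reduction = 12.5 − 2.5 = 10 dB.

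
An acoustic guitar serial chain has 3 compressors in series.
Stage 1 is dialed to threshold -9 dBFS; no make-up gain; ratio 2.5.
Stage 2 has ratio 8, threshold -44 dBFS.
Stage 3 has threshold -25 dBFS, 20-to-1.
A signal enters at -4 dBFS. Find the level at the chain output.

-39.375 dBFS

Stage 1: -4 dBFS is 5 dB over -9 dBFS; at 2.5:1 that becomes 2 dB over, giving -7 dBFS.
Stage 2: -7 dBFS is 37 dB over -44 dBFS; at 8:1 that becomes 4.625 dB over, giving -39.375 dBFS.
Stage 3: below threshold (-39.375 ≤ -25); passes unchanged; output -39.375 dBFS.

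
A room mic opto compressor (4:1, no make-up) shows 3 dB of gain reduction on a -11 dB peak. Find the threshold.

Let T be the threshold. Output overshoot = (input overshoot)/R, so -14 − T = (-11 − T)/4.
4·(-14 − T) = -11 − T → 3·T = -56 − (-11) = -45.
T = -45/3 = -15 dB.

-15 dB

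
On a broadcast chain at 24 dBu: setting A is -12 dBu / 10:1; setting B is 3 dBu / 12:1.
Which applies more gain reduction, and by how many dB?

A, by 13.15 dB

A: overshoot 36 dB → output overshoot 3.6 dB → GR 32.4 dB.
B: overshoot 21 dB → output overshoot 1.75 dB → GR 19.25 dB.
Difference: 13.15 dB in favour of A.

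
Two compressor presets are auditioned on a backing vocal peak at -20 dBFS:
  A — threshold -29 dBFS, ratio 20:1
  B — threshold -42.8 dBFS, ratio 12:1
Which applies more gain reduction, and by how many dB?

A: GR = 9 − 9/20 = 8.55 dB.
B: GR = 22.8 − 22.8/12 = 20.9 dB.
B reduces 12.35 dB more.

B, by 12.35 dB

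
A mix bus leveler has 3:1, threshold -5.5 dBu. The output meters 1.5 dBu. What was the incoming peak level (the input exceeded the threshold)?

Post-compression overshoot = 1.5 − (-5.5) = 7 dB.
Undo the ratio: input overshoot = 7 × 3 = 21 dB, giving input = 15.5 dBu.

15.5 dBu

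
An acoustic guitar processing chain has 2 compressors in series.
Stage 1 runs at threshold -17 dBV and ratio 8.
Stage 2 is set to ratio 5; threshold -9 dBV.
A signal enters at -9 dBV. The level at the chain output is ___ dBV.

Stage 1: overshoot 8 dB → 8/8 = 1 dB → -16 dBV.
Stage 2: -16 dBV is at or below the -9 dBV threshold — no compression; output -16 dBV.

-16 dBV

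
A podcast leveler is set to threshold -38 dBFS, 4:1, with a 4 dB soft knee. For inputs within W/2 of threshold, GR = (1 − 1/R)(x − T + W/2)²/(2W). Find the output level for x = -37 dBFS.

-37.84375 dBFS

x − T + W/2 = -37 − (-38) + 2 = 3.
GR = (1 − 1/4) × 3² / 8 = 0.75 × 9 / 8 = 0.84375 dB.
Output = -37 − 0.84375 = -37.84375 dBFS.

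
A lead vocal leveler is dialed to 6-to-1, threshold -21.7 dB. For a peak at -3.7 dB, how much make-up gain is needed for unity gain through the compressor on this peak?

15 dB

The peak compresses to -21.7 + 18/6 = -18.7 dB.
To reach -3.7 dB requires -3.7 − (-18.7) = 15 dB of make-up.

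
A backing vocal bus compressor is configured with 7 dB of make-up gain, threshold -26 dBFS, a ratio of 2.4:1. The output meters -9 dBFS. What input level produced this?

Stripping the +7 dB make-up gives -16 dBFS at the gain stage.
Post-compression overshoot = -16 − (-26) = 10 dB.
Before 2.4:1 compression the overshoot was 10 × 2.4 = 24 dB, so input = -26 + 24 = -2 dBFS.

-2 dBFS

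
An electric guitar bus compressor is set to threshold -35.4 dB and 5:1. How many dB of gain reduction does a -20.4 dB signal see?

-20.4 dB exceeds the threshold by 15 dB.
A 5:1 ratio leaves 3 dB of that excess.
Gain reduction = 15 − 3 = 12 dB.

12 dB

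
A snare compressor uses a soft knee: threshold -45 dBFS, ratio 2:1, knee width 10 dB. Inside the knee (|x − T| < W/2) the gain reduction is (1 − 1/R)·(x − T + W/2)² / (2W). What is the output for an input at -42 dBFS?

x − T + W/2 = -42 − (-45) + 5 = 8.
GR = (1 − 1/2) × 8² / 20 = 0.5 × 64 / 20 = 1.6 dB.
Output = -42 − 1.6 = -43.6 dBFS.

-43.6 dBFS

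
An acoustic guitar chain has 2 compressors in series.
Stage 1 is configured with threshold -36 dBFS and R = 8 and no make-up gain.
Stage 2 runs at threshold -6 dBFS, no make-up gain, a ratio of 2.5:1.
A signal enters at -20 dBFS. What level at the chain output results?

Stage 1: overshoot 16 dB → 16/8 = 2 dB → -34 dBFS.
Stage 2: below threshold (-34 ≤ -6); passes unchanged; output -34 dBFS.

-34 dBFS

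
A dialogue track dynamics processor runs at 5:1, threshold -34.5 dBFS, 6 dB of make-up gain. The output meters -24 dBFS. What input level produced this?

Stripping the +6 dB make-up gives -30 dBFS at the gain stage.
Post-compression overshoot = -30 − (-34.5) = 4.5 dB.
Undo the ratio: input overshoot = 4.5 × 5 = 22.5 dB, giving input = -12 dBFS.

-12 dBFS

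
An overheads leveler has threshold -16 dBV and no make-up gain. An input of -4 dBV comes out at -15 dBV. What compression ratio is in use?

12:1

Input overshoot = -4 − (-16) = 12 dB; output overshoot = -15 − (-16) = 1 dB.
Ratio = 12 / 1 = 12.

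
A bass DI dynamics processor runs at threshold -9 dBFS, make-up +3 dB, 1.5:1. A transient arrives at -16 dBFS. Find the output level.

-16 dBFS is 7 dB below the -9 dBFS threshold, so no gain reduction is applied.
Make-up gain adds 3 dB: -16 + 3 = -13 dBFS.

-13 dBFS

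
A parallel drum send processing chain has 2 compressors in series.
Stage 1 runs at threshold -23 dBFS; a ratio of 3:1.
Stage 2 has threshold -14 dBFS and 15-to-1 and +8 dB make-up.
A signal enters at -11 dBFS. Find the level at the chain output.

Stage 1: 12 dB above -23 dBFS, reduced 3:1 to 4 dB above → -19 dBFS.
Stage 2: -19 dBFS ≤ -14 dBFS, so stage 2 doesn't engage; make-up brings it to -11 dBFS.

-11 dBFS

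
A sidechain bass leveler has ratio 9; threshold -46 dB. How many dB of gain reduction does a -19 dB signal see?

24 dB

The signal is 27 dB above threshold.
A 9:1 ratio leaves 3 dB of that excess.
Gain reduction = 27 − 3 = 24 dB.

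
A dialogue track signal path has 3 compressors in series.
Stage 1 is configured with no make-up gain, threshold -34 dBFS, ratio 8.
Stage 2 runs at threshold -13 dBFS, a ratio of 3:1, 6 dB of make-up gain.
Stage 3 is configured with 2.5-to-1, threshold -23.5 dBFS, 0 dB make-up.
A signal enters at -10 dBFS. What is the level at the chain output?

Stage 1: -10 dBFS is 24 dB over -34 dBFS; at 8:1 that becomes 3 dB over, giving -31 dBFS.
Stage 2: -31 dBFS ≤ -13 dBFS, so stage 2 doesn't engage; make-up brings it to -25 dBFS.
Stage 3: -25 dBFS is at or below the -23.5 dBFS threshold — no compression; output -25 dBFS.

-25 dBFS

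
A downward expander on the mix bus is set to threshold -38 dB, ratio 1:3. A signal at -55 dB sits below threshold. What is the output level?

Below threshold, a 1:3 expander applies gain = (3−1)×(T − x) of attenuation.
(3−1) × 17 = 34 dB, so output = -55 − 34 = -89 dB.

-89 dB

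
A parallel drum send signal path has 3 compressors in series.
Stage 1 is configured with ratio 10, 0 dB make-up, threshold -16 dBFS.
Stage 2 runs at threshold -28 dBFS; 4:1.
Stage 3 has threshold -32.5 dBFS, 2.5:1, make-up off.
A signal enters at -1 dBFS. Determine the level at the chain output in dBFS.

Stage 1: 15 dB above -16 dBFS, reduced 10:1 to 1.5 dB above → -14.5 dBFS.
Stage 2: 13.5 dB above -28 dBFS, reduced 4:1 to 3.375 dB above → -24.625 dBFS.
Stage 3: -24.625 dBFS is 7.875 dB over -32.5 dBFS; at 2.5:1 that becomes 3.15 dB over, giving -29.35 dBFS.

-29.35 dBFS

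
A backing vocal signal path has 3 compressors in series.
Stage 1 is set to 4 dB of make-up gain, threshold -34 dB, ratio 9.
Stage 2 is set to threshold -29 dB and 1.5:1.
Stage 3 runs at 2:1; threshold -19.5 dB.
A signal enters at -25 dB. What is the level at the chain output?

Stage 1: 9 dB above -34 dB, reduced 9:1 to 1 dB above → -33 dB; +4 dB make-up → -29 dB.
Stage 2: -29 dB is at or below the -29 dB threshold — no compression; output -29 dB.
Stage 3: -29 dB ≤ -19.5 dB, so stage 3 doesn't engage; output -29 dB.

-29 dB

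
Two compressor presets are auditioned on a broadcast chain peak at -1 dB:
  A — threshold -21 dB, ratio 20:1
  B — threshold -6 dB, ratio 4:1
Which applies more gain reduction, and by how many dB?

A, by 15.25 dB

A: 20 dB over, compressed to 1 dB over, so 19 dB of GR.
B: 5 dB over, compressed to 1.25 dB over, so 3.75 dB of GR.
A applies 15.25 dB more gain reduction.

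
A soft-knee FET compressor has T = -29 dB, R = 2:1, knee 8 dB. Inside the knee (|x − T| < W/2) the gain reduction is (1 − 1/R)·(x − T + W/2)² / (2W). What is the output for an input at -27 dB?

-28.125 dB

x − T + W/2 = -27 − (-29) + 4 = 6.
GR = (1 − 1/2) × 6² / 16 = 0.5 × 36 / 16 = 1.125 dB.
Output = -27 − 1.125 = -28.125 dB.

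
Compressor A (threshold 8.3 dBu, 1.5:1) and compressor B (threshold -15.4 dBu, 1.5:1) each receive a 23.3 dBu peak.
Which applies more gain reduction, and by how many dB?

A: overshoot 15 dB → output overshoot 10 dB → GR 5 dB.
B: overshoot 38.7 dB → output overshoot 25.8 dB → GR 12.9 dB.
Difference: 7.9 dB in favour of B.

B, by 7.9 dB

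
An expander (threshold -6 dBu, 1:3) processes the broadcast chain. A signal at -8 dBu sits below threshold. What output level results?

The input is 2 dB below the -6 dBu threshold.
A 1:3 expander multiplies undershoot by 3: 2 × 3 = 6 dB below threshold.
Output = -6 − 6 = -12 dBu.

-12 dBu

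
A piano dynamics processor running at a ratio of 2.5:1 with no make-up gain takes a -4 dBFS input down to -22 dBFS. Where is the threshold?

-34 dBFS

Let T be the threshold. Output overshoot = (input overshoot)/R, so -22 − T = (-4 − T)/2.5.
2.5·(-22 − T) = -4 − T → 1.5·T = -55 − (-4) = -51.
T = -51/1.5 = -34 dBFS.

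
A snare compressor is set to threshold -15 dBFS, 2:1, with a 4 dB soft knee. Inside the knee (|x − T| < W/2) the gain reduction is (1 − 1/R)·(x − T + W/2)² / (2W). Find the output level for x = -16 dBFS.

x − T + W/2 = -16 − (-15) + 2 = 1.
GR = (1 − 1/2) × 1² / 8 = 0.5 × 1 / 8 = 0.0625 dB.
Output = -16 − 0.0625 = -16.0625 dBFS.

-16.0625 dBFS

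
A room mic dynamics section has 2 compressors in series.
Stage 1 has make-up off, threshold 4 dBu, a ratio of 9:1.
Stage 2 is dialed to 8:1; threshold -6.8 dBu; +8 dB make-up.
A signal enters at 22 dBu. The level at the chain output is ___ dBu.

Stage 1: 18 dB above 4 dBu, reduced 9:1 to 2 dB above → 6 dBu.
Stage 2: overshoot 12.8 dB → 12.8/8 = 1.6 dB → -5.2 dBu; +8 dB make-up → 2.8 dBu.

2.8 dBu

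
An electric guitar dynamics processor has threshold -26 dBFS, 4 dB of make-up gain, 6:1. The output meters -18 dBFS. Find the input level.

Remove make-up: -18 − 4 = -22 dBFS.
That's 4 dB above the -26 dBFS threshold.
Undo the ratio: input overshoot = 4 × 6 = 24 dB, giving input = -2 dBFS.

-2 dBFS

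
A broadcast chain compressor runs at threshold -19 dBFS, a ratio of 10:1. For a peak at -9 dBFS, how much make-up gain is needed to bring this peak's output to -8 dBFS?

10 dB

Without make-up, output = threshold + overshoot/10 = -19 + 1 = -18 dBFS.
Gap to target: 10 dB.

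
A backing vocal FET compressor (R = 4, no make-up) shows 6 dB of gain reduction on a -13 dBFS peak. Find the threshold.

Let T be the threshold. Output overshoot = (input overshoot)/R, so -19 − T = (-13 − T)/4.
4·(-19 − T) = -13 − T → 3·T = -76 − (-13) = -63.
T = -63/3 = -21 dBFS.

-21 dBFS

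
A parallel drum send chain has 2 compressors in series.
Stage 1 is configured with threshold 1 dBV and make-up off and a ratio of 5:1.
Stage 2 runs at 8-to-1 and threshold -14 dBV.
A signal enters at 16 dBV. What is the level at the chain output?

Stage 1: 15 dB above 1 dBV, reduced 5:1 to 3 dB above → 4 dBV.
Stage 2: 18 dB above -14 dBV, reduced 8:1 to 2.25 dB above → -11.75 dBV.

-11.75 dBV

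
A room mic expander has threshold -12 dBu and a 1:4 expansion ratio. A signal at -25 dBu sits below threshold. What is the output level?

Undershoot = (-12) − (-25) = 13 dB.
At 1:4, that expands to 52 dB under threshold.
Output = -12 − 52 = -64 dBu.

-64 dBu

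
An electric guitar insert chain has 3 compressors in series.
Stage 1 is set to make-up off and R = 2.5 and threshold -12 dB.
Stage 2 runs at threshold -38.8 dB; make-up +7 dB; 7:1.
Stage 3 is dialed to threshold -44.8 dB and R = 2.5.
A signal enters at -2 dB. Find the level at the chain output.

Stage 1: overshoot 10 dB → 10/2.5 = 4 dB → -8 dB.
Stage 2: 30.8 dB above -38.8 dB, reduced 7:1 to 4.4 dB above → -34.4 dB; +7 dB make-up → -27.4 dB.
Stage 3: -27.4 dB is 17.4 dB over -44.8 dB; at 2.5:1 that becomes 6.96 dB over, giving -37.84 dB.

-37.84 dB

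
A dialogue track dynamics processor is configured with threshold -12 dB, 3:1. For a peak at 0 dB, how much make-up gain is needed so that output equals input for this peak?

8 dB

Without make-up, output = threshold + overshoot/3 = -12 + 4 = -8 dB.
Gap to target: 8 dB.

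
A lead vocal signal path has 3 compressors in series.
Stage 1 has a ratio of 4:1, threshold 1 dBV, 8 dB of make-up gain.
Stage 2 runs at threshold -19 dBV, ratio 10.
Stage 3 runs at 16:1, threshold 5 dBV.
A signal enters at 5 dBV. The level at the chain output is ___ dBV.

Stage 1: 5 dBV is 4 dB over 1 dBV; at 4:1 that becomes 1 dB over, giving 2 dBV; +8 dB make-up → 10 dBV.
Stage 2: 29 dB above -19 dBV, reduced 10:1 to 2.9 dB above → -16.1 dBV.
Stage 3: below threshold (-16.1 ≤ 5); passes unchanged; output -16.1 dBV.

-16.1 dBV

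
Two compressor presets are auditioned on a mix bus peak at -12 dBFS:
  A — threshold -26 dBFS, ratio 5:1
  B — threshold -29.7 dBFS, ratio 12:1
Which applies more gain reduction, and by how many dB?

A: 14 dB over, compressed to 2.8 dB over, so 11.2 dB of GR.
B: 17.7 dB over, compressed to 1.475 dB over, so 16.225 dB of GR.
B reduces 5.025 dB more.

B, by 5.025 dB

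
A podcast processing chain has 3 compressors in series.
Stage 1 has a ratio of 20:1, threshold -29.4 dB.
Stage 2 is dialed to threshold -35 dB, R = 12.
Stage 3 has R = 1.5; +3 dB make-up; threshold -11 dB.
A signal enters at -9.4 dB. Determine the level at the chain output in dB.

-31.45 dB

Stage 1: overshoot 20 dB → 20/20 = 1 dB → -28.4 dB.
Stage 2: -28.4 dB is 6.6 dB over -35 dB; at 12:1 that becomes 0.55 dB over, giving -34.45 dB.
Stage 3: -34.45 dB ≤ -11 dB, so stage 3 doesn't engage; make-up brings it to -31.45 dB.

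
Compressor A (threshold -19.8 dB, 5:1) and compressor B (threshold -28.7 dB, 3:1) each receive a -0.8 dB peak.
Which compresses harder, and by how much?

B, by 3.4 dB

A: 19 dB over, compressed to 3.8 dB over, so 15.2 dB of GR.
B: 27.9 dB over, compressed to 9.3 dB over, so 18.6 dB of GR.
Difference: 3.4 dB in favour of B.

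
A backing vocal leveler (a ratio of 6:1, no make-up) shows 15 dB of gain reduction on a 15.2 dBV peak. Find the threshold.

-2.8 dBV

Input is 18 dB above T (since output overshoot × R = input overshoot: (0.2 − T)·6 = 15.2 − T gives T = -2.8 dBV).
Check: -2.8 + (15.2 − (-2.8))/6 = -2.8 + 3 = 0.2 dBV. ✓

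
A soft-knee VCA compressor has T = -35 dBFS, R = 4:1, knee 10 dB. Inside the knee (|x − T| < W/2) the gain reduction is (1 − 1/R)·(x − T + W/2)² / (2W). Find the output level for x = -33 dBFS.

-34.8375 dBFS

x − T + W/2 = -33 − (-35) + 5 = 7.
GR = (1 − 1/4) × 7² / 20 = 0.75 × 49 / 20 = 1.8375 dB.
Output = -33 − 1.8375 = -34.8375 dBFS.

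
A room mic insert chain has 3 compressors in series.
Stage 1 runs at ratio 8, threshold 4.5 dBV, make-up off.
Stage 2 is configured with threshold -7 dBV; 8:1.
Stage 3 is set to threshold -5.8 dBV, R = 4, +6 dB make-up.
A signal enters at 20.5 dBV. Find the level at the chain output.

0.321875 dBV

Stage 1: overshoot 16 dB → 16/8 = 2 dB → 6.5 dBV.
Stage 2: overshoot 13.5 dB → 13.5/8 = 1.6875 dB → -5.3125 dBV.
Stage 3: overshoot 0.4875 dB → 0.4875/4 = 0.121875 dB → -5.678125 dBV; +6 dB make-up → 0.321875 dBV.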